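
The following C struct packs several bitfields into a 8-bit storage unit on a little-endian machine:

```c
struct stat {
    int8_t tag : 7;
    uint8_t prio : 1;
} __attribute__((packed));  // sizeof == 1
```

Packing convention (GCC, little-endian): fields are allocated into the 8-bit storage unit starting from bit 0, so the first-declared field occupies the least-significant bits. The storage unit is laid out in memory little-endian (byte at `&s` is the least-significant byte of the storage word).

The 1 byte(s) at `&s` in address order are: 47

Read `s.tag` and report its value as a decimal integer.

-57

[0]=0x47 (little-endian) → word 0x47
tag [0+:7] = (word>>0) & 0x7f = 71  ←
prio [7+:1] = (word>>7) & 0x1 = 0
tag signed 7b, MSB=1: 71 - 128 = -57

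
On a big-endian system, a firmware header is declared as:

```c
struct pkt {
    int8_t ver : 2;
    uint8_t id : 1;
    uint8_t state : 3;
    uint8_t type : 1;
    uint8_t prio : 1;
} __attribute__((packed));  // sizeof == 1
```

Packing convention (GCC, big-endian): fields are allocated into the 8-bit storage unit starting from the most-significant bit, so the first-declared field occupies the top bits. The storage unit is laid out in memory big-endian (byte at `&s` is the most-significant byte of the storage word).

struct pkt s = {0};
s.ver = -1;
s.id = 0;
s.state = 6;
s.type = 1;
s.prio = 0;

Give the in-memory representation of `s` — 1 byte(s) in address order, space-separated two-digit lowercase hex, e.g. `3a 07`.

da

ver (2b) val=-1 bits=0x3 at bit 6: 0xc0
id (1b) val=0 bits=0x0 at bit 5: 0xc0
state (3b) val=6 bits=0x6 at bit 2: 0xd8
type (1b) val=1 bits=0x1 at bit 1: 0xda
prio (1b) val=0 bits=0x0 at bit 0: 0xda
word = 0xda → big-endian bytes:
  [0]=0xda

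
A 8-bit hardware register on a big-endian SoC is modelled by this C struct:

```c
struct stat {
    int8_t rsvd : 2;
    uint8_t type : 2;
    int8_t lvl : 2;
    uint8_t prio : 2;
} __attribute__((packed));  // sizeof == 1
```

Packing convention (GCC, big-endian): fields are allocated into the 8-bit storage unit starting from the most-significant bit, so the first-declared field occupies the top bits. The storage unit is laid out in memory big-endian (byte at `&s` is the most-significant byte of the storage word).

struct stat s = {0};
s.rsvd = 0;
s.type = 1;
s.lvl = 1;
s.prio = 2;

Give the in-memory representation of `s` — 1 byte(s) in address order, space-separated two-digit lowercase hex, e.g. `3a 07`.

rsvd:2 = 0 → 0x0 << 6 → word 0x00
type:2 = 1 → 0x1 << 4 → word 0x10
lvl:2 = 1 → 0x1 << 2 → word 0x14
prio:2 = 2 → 0x2 << 0 → word 0x16
word = 0x16 → big-endian bytes:
  [0]=0x16

16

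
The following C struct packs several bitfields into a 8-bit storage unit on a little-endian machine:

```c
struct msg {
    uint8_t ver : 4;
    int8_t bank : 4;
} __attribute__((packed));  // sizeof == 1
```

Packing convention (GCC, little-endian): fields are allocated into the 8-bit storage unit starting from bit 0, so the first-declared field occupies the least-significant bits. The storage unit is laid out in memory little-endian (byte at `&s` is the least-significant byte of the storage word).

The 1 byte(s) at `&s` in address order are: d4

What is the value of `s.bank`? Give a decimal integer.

-3

[0]=0xd4 (little-endian) → word 0xd4
ver:4 @ bit 0 → (0xd4>>0)&0xf = 0x4
bank:4 @ bit 4 → (0xd4>>4)&0xf = 0xd  ←
bank signed 4b, MSB=1: 13 - 16 = -3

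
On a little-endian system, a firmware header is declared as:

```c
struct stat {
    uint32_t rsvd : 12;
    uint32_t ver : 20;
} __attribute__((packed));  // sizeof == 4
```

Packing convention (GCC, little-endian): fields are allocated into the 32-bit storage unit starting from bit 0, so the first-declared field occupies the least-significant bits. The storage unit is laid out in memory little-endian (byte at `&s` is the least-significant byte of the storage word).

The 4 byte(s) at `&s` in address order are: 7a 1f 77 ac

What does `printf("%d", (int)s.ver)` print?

706417

[0]=0x7a [1]=0x1f [2]=0x77 [3]=0xac (little-endian) → word 0xac771f7a
rsvd:12 @ bit 0 → (0xac771f7a>>0)&0xfff = 0xf7a
ver:20 @ bit 12 → (0xac771f7a>>12)&0xfffff = 0xac771  ←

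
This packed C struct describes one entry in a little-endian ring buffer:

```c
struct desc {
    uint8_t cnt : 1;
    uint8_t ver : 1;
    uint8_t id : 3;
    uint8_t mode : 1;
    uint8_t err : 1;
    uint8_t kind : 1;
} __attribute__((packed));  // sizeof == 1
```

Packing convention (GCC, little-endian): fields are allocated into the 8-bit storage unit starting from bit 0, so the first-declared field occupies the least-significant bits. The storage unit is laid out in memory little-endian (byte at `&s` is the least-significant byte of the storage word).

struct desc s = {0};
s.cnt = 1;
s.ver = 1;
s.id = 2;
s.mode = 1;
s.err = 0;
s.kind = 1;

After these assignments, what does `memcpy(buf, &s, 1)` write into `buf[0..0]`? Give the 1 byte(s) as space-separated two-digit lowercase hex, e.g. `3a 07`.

ab

[0+:1] cnt=1 & 0x1 = 0x1; word=0x01
[1+:1] ver=1 & 0x1 = 0x1; word=0x03
[2+:3] id=2 & 0x7 = 0x2; word=0x0b
[5+:1] mode=1 & 0x1 = 0x1; word=0x2b
[6+:1] err=0 & 0x1 = 0x0; word=0x2b
[7+:1] kind=1 & 0x1 = 0x1; word=0xab
word = 0xab → little-endian bytes:
  [0]=0xab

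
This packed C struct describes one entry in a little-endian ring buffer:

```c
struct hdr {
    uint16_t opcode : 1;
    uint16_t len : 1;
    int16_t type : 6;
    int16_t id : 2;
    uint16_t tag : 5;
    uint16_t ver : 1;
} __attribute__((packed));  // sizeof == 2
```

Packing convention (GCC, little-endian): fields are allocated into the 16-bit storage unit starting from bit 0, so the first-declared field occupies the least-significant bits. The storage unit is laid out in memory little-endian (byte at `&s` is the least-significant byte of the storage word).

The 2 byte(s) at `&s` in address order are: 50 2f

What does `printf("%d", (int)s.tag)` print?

11

[0]=0x50 [1]=0x2f (little-endian) → word 0x2f50
opcode:1 @ bit 0 → (0x2f50>>0)&0x1 = 0x0
len:1 @ bit 1 → (0x2f50>>1)&0x1 = 0x0
type:6 @ bit 2 → (0x2f50>>2)&0x3f = 0x14
id:2 @ bit 8 → (0x2f50>>8)&0x3 = 0x3
tag:5 @ bit 10 → (0x2f50>>10)&0x1f = 0xb  ←
ver:1 @ bit 15 → (0x2f50>>15)&0x1 = 0x0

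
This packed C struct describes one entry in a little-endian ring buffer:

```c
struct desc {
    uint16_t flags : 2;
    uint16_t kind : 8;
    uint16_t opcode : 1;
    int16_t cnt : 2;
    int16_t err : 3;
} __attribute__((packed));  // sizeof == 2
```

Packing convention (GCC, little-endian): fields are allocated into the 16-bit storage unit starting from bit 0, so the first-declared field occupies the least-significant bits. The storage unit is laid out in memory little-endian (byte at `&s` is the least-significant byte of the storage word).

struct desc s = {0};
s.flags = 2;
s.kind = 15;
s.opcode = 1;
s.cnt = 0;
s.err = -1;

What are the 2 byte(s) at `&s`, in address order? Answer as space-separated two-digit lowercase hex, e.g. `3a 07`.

3e e4

flags:2 = 2 → 0x2 << 0 → word 0x0002
kind:8 = 15 → 0xf << 2 → word 0x003e
opcode:1 = 1 → 0x1 << 10 → word 0x043e
cnt:2 = 0 → 0x0 << 11 → word 0x043e
err:3 = -1 → 0x7 << 13 → word 0xe43e
word = 0xe43e → little-endian bytes:
  [0]=0x3e  [1]=0xe4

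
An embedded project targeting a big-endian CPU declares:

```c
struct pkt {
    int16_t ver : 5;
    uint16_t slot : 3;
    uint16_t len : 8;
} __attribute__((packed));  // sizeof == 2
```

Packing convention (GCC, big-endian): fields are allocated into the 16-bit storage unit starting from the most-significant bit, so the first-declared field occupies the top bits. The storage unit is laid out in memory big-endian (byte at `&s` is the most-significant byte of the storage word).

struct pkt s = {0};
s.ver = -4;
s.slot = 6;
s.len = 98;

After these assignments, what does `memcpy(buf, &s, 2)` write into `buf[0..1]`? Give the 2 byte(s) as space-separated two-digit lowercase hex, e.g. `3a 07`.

e6 62

ver:5 = -4 → 0x1c << 11 → word 0xe000
slot:3 = 6 → 0x6 << 8 → word 0xe600
len:8 = 98 → 0x62 << 0 → word 0xe662
word = 0xe662 → big-endian bytes:
  [0]=0xe6  [1]=0x62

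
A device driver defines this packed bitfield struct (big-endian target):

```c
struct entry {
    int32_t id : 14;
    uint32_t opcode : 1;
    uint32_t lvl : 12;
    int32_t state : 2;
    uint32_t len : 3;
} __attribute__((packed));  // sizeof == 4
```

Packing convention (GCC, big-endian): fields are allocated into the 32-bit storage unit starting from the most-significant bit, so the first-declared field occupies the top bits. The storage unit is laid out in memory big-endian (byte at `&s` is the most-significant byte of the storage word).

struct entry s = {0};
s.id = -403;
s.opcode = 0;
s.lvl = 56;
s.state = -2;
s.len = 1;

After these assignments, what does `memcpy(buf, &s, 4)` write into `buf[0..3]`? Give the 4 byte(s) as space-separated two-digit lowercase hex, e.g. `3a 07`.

f9 b4 07 11

id (14b) val=-403 bits=0x3e6d at bit 18: 0xf9b40000
opcode (1b) val=0 bits=0x0 at bit 17: 0xf9b40000
lvl (12b) val=56 bits=0x38 at bit 5: 0xf9b40700
state (2b) val=-2 bits=0x2 at bit 3: 0xf9b40710
len (3b) val=1 bits=0x1 at bit 0: 0xf9b40711
word = 0xf9b40711 → big-endian bytes:
  [0]=0xf9  [1]=0xb4  [2]=0x07  [3]=0x11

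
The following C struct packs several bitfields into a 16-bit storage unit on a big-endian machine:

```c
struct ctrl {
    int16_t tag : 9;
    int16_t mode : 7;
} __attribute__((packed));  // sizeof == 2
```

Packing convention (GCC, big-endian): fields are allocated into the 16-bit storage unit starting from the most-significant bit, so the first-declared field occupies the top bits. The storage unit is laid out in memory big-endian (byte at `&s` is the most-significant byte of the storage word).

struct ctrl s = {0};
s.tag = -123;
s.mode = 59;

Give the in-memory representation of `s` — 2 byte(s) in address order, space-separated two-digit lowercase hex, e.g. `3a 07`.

c2 bb

tag:9 = -123 → 0x185 << 7 → word 0xc280
mode:7 = 59 → 0x3b << 0 → word 0xc2bb
word = 0xc2bb → big-endian bytes:
  [0]=0xc2  [1]=0xbb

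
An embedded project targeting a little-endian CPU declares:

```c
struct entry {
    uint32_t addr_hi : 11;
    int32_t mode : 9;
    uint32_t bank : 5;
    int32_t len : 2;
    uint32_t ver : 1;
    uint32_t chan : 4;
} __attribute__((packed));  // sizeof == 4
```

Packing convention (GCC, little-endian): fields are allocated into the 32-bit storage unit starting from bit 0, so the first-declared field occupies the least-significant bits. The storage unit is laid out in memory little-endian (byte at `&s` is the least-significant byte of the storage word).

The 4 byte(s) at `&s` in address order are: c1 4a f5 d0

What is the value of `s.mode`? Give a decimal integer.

169

[0]=0xc1 [1]=0x4a [2]=0xf5 [3]=0xd0 (little-endian) → word 0xd0f54ac1
addr_hi [0+:11] = (word>>0) & 0x7ff = 705
mode [11+:9] = (word>>11) & 0x1ff = 169  ←
bank [20+:5] = (word>>20) & 0x1f = 15
len [25+:2] = (word>>25) & 0x3 = 0
ver [27+:1] = (word>>27) & 0x1 = 0
chan [28+:4] = (word>>28) & 0xf = 13
mode signed 9b, MSB=0: value = 169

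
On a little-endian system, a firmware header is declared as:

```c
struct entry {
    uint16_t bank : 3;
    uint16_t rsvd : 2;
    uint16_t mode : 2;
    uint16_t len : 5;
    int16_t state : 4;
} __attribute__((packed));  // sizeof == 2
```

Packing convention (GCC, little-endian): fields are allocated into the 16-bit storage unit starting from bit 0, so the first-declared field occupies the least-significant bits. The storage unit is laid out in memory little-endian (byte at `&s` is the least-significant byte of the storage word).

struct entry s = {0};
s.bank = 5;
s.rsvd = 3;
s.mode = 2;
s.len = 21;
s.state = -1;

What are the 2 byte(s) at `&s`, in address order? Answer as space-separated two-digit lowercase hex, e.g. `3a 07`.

[0+:3] bank=5 & 0x7 = 0x5; word=0x0005
[3+:2] rsvd=3 & 0x3 = 0x3; word=0x001d
[5+:2] mode=2 & 0x3 = 0x2; word=0x005d
[7+:5] len=21 & 0x1f = 0x15; word=0x0add
[12+:4] state=-1 & 0xf = 0xf; word=0xfadd
word = 0xfadd → little-endian bytes:
  [0]=0xdd  [1]=0xfa

dd fa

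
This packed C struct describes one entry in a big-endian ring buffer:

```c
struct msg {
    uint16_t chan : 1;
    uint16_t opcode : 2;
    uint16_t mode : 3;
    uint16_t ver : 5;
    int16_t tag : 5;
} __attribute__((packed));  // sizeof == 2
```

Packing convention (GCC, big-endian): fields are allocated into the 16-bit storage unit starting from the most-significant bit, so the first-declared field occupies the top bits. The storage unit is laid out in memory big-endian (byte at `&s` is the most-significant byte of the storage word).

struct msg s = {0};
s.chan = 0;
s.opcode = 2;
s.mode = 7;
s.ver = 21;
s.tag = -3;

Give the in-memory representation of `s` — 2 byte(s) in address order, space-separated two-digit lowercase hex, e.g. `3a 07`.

[15+:1] chan=0 & 0x1 = 0x0; word=0x0000
[13+:2] opcode=2 & 0x3 = 0x2; word=0x4000
[10+:3] mode=7 & 0x7 = 0x7; word=0x5c00
[5+:5] ver=21 & 0x1f = 0x15; word=0x5ea0
[0+:5] tag=-3 & 0x1f = 0x1d; word=0x5ebd
word = 0x5ebd → big-endian bytes:
  [0]=0x5e  [1]=0xbd

5e bd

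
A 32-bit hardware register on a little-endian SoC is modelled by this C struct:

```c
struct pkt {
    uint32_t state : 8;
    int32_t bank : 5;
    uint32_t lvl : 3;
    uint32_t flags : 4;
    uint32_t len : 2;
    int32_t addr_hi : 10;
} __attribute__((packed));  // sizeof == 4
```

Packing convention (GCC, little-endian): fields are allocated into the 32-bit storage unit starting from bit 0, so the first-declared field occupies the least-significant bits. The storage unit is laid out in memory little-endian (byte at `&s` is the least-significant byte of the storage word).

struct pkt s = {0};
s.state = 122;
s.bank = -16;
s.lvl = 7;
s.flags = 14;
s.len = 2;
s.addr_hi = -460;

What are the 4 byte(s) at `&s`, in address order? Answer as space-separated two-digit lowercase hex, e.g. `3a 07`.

state:8 = 122 → 0x7a << 0 → word 0x0000007a
bank:5 = -16 → 0x10 << 8 → word 0x0000107a
lvl:3 = 7 → 0x7 << 13 → word 0x0000f07a
flags:4 = 14 → 0xe << 16 → word 0x000ef07a
len:2 = 2 → 0x2 << 20 → word 0x002ef07a
addr_hi:10 = -460 → 0x234 << 22 → word 0x8d2ef07a
word = 0x8d2ef07a → little-endian bytes:
  [0]=0x7a  [1]=0xf0  [2]=0x2e  [3]=0x8d

7a f0 2e 8d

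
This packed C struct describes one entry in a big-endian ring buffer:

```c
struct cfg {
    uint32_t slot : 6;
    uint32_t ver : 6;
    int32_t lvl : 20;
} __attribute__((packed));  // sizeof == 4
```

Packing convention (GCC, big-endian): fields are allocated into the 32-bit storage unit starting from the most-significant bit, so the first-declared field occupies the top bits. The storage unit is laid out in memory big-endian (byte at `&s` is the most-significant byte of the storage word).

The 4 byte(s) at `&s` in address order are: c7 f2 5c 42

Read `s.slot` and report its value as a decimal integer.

[0]=0xc7 [1]=0xf2 [2]=0x5c [3]=0x42 (big-endian) → word 0xc7f25c42
slot [26+:6] = (word>>26) & 0x3f = 49  ←
ver [20+:6] = (word>>20) & 0x3f = 63
lvl [0+:20] = (word>>0) & 0xfffff = 154690

49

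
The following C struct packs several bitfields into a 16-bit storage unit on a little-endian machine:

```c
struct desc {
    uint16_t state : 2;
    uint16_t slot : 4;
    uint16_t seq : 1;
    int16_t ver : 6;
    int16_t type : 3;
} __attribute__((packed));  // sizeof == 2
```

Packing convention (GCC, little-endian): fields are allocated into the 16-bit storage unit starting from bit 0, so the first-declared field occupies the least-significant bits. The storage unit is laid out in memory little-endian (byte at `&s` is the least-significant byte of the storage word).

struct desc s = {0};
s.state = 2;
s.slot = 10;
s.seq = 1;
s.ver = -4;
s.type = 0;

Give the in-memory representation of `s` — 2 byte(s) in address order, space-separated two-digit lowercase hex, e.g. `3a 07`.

6a 1e

state (2b) val=2 bits=0x2 at bit 0: 0x0002
slot (4b) val=10 bits=0xa at bit 2: 0x002a
seq (1b) val=1 bits=0x1 at bit 6: 0x006a
ver (6b) val=-4 bits=0x3c at bit 7: 0x1e6a
type (3b) val=0 bits=0x0 at bit 13: 0x1e6a
word = 0x1e6a → little-endian bytes:
  [0]=0x6a  [1]=0x1e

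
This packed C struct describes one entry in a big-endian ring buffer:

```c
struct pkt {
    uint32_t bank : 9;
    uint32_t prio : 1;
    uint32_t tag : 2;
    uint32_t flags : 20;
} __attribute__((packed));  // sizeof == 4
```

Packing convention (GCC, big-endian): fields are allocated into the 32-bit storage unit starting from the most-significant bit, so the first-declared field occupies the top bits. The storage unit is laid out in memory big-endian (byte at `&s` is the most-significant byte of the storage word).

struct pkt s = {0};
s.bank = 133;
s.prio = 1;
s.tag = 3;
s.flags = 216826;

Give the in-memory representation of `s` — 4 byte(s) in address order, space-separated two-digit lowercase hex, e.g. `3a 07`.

42 f3 4e fa

[23+:9] bank=133 & 0x1ff = 0x85; word=0x42800000
[22+:1] prio=1 & 0x1 = 0x1; word=0x42c00000
[20+:2] tag=3 & 0x3 = 0x3; word=0x42f00000
[0+:20] flags=216826 & 0xfffff = 0x34efa; word=0x42f34efa
word = 0x42f34efa → big-endian bytes:
  [0]=0x42  [1]=0xf3  [2]=0x4e  [3]=0xfa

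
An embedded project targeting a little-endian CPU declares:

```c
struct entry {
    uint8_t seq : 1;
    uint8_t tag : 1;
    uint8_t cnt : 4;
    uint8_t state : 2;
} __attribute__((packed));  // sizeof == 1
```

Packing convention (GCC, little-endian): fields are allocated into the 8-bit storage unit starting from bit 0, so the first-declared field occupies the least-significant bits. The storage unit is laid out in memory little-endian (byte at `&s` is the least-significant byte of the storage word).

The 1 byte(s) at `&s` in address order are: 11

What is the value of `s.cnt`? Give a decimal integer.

4

[0]=0x11 (little-endian) → word 0x11
seq:1 @ bit 0 → (0x11>>0)&0x1 = 0x1
tag:1 @ bit 1 → (0x11>>1)&0x1 = 0x0
cnt:4 @ bit 2 → (0x11>>2)&0xf = 0x4  ←
state:2 @ bit 6 → (0x11>>6)&0x3 = 0x0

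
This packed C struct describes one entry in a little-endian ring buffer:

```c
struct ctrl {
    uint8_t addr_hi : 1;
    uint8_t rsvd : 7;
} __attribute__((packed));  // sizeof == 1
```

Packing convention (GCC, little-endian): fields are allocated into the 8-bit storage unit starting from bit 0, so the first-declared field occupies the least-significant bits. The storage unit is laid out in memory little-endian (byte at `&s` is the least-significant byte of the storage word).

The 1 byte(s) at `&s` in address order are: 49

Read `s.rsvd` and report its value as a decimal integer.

36

[0]=0x49 (little-endian) → word 0x49
addr_hi:1 @ bit 0 → (0x49>>0)&0x1 = 0x1
rsvd:7 @ bit 1 → (0x49>>1)&0x7f = 0x24  ←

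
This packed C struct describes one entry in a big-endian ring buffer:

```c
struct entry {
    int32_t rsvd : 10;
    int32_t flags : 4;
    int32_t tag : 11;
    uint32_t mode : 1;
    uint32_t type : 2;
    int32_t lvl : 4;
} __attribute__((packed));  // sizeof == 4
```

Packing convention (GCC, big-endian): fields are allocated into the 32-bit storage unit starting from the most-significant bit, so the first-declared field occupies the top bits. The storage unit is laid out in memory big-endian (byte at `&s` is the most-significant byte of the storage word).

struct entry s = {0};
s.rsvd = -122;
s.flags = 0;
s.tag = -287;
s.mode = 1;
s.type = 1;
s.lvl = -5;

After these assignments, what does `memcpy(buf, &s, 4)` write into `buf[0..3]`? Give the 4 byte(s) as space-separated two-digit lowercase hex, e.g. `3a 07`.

rsvd:10 = -122 → 0x386 << 22 → word 0xe1800000
flags:4 = 0 → 0x0 << 18 → word 0xe1800000
tag:11 = -287 → 0x6e1 << 7 → word 0xe1837080
mode:1 = 1 → 0x1 << 6 → word 0xe18370c0
type:2 = 1 → 0x1 << 4 → word 0xe18370d0
lvl:4 = -5 → 0xb << 0 → word 0xe18370db
word = 0xe18370db → big-endian bytes:
  [0]=0xe1  [1]=0x83  [2]=0x70  [3]=0xdb

e1 83 70 db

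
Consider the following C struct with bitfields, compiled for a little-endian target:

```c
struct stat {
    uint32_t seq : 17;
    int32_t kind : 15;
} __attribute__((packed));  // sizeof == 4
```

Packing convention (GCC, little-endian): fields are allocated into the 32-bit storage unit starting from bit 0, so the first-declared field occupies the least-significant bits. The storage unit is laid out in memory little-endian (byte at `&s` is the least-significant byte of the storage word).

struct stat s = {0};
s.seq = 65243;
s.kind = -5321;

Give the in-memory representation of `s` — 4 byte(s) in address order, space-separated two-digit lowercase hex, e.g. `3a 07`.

seq:17 = 65243 → 0xfedb << 0 → word 0x0000fedb
kind:15 = -5321 → 0x6b37 << 17 → word 0xd66efedb
word = 0xd66efedb → little-endian bytes:
  [0]=0xdb  [1]=0xfe  [2]=0x6e  [3]=0xd6

db fe 6e d6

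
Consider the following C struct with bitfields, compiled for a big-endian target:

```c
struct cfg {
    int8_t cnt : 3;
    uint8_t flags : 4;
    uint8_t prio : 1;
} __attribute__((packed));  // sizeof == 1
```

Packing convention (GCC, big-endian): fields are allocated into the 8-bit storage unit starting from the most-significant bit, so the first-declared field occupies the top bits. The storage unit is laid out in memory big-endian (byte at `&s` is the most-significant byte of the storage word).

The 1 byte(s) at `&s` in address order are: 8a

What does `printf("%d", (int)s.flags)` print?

[0]=0x8a (big-endian) → word 0x8a
cnt [5+:3] = (word>>5) & 0x7 = 4
flags [1+:4] = (word>>1) & 0xf = 5  ←
prio [0+:1] = (word>>0) & 0x1 = 0

5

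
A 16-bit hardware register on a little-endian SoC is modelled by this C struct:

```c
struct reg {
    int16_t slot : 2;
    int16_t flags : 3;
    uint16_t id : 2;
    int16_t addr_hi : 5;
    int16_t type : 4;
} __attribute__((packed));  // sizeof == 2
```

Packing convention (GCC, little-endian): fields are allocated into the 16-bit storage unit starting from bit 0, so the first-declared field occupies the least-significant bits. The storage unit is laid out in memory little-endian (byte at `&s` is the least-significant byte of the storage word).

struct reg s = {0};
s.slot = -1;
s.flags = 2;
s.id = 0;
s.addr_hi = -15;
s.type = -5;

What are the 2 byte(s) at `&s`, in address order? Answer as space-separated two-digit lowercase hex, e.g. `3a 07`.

8b b8

slot:2 = -1 → 0x3 << 0 → word 0x0003
flags:3 = 2 → 0x2 << 2 → word 0x000b
id:2 = 0 → 0x0 << 5 → word 0x000b
addr_hi:5 = -15 → 0x11 << 7 → word 0x088b
type:4 = -5 → 0xb << 12 → word 0xb88b
word = 0xb88b → little-endian bytes:
  [0]=0x8b  [1]=0xb8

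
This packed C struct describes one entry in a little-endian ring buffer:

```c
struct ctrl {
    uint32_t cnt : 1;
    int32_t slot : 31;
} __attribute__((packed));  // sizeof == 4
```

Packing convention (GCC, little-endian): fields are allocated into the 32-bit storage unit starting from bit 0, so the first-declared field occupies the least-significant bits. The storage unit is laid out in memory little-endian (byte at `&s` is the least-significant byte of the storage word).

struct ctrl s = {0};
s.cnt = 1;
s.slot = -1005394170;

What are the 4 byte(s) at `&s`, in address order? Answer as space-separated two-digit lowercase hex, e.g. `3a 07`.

0d ce 25 88

cnt:1 = 1 → 0x1 << 0 → word 0x00000001
slot:31 = -1005394170 → 0x4412e706 << 1 → word 0x8825ce0d
word = 0x8825ce0d → little-endian bytes:
  [0]=0x0d  [1]=0xce  [2]=0x25  [3]=0x88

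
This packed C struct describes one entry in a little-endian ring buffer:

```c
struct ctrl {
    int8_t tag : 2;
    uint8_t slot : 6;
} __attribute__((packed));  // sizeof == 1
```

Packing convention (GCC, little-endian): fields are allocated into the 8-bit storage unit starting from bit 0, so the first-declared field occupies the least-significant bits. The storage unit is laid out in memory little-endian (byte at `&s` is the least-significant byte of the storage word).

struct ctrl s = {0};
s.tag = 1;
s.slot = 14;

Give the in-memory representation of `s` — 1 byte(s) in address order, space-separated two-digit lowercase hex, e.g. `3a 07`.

[0+:2] tag=1 & 0x3 = 0x1; word=0x01
[2+:6] slot=14 & 0x3f = 0xe; word=0x39
word = 0x39 → little-endian bytes:
  [0]=0x39

39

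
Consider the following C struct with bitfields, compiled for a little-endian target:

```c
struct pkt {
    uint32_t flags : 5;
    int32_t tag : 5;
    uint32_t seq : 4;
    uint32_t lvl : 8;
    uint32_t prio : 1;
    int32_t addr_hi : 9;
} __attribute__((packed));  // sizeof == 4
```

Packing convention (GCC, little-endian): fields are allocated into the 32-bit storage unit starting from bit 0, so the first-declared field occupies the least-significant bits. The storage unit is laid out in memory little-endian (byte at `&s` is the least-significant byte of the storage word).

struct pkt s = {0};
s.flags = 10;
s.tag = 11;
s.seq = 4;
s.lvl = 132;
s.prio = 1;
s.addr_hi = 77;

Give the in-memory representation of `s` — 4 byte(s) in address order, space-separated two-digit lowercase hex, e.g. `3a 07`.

6a 11 e1 26

flags:5 = 10 → 0xa << 0 → word 0x0000000a
tag:5 = 11 → 0xb << 5 → word 0x0000016a
seq:4 = 4 → 0x4 << 10 → word 0x0000116a
lvl:8 = 132 → 0x84 << 14 → word 0x0021116a
prio:1 = 1 → 0x1 << 22 → word 0x0061116a
addr_hi:9 = 77 → 0x4d << 23 → word 0x26e1116a
word = 0x26e1116a → little-endian bytes:
  [0]=0x6a  [1]=0x11  [2]=0xe1  [3]=0x26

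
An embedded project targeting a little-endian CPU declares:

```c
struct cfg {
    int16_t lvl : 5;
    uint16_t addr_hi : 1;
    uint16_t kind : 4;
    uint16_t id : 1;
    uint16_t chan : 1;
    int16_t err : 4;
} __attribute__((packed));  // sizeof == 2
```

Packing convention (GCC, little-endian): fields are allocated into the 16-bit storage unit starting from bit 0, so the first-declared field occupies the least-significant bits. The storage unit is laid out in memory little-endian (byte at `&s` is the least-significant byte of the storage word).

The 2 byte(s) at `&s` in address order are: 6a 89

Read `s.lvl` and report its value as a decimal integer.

10

[0]=0x6a [1]=0x89 (little-endian) → word 0x896a
lvl:5 @ bit 0 → (0x896a>>0)&0x1f = 0xa  ←
addr_hi:1 @ bit 5 → (0x896a>>5)&0x1 = 0x1
kind:4 @ bit 6 → (0x896a>>6)&0xf = 0x5
id:1 @ bit 10 → (0x896a>>10)&0x1 = 0x0
chan:1 @ bit 11 → (0x896a>>11)&0x1 = 0x1
err:4 @ bit 12 → (0x896a>>12)&0xf = 0x8
lvl signed 5b, MSB=0: value = 10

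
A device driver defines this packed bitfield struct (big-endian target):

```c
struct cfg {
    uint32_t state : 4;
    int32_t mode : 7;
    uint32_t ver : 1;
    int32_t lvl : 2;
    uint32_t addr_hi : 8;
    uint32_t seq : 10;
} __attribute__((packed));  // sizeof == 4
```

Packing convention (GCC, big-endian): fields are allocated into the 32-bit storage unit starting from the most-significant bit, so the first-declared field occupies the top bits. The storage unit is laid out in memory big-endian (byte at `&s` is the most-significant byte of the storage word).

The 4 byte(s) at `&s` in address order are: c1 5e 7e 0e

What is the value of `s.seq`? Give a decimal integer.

526

[0]=0xc1 [1]=0x5e [2]=0x7e [3]=0x0e (big-endian) → word 0xc15e7e0e
state [28+:4] = (word>>28) & 0xf = 12
mode [21+:7] = (word>>21) & 0x7f = 10
ver [20+:1] = (word>>20) & 0x1 = 1
lvl [18+:2] = (word>>18) & 0x3 = 3
addr_hi [10+:8] = (word>>10) & 0xff = 159
seq [0+:10] = (word>>0) & 0x3ff = 526  ←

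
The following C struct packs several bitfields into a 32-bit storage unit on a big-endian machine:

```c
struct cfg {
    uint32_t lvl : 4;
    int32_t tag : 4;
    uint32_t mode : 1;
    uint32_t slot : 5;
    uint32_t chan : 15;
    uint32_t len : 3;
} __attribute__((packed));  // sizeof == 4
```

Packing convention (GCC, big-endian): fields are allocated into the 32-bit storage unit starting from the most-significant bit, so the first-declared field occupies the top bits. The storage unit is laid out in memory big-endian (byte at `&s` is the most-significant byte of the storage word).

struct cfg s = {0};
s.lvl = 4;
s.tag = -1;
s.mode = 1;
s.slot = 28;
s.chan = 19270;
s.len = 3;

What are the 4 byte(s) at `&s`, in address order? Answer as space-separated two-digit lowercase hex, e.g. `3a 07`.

[28+:4] lvl=4 & 0xf = 0x4; word=0x40000000
[24+:4] tag=-1 & 0xf = 0xf; word=0x4f000000
[23+:1] mode=1 & 0x1 = 0x1; word=0x4f800000
[18+:5] slot=28 & 0x1f = 0x1c; word=0x4ff00000
[3+:15] chan=19270 & 0x7fff = 0x4b46; word=0x4ff25a30
[0+:3] len=3 & 0x7 = 0x3; word=0x4ff25a33
word = 0x4ff25a33 → big-endian bytes:
  [0]=0x4f  [1]=0xf2  [2]=0x5a  [3]=0x33

4f f2 5a 33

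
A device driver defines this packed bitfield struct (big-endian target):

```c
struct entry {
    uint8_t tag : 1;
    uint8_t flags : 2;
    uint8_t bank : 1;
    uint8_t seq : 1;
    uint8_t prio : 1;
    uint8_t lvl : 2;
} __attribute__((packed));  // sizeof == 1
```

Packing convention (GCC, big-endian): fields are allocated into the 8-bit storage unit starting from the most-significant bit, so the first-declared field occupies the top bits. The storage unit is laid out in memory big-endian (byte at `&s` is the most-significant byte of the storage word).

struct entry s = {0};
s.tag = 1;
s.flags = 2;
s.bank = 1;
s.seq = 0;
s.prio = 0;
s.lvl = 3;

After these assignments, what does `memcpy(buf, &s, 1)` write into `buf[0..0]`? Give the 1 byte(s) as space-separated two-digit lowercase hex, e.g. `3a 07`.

d3

tag (1b) val=1 bits=0x1 at bit 7: 0x80
flags (2b) val=2 bits=0x2 at bit 5: 0xc0
bank (1b) val=1 bits=0x1 at bit 4: 0xd0
seq (1b) val=0 bits=0x0 at bit 3: 0xd0
prio (1b) val=0 bits=0x0 at bit 2: 0xd0
lvl (2b) val=3 bits=0x3 at bit 0: 0xd3
word = 0xd3 → big-endian bytes:
  [0]=0xd3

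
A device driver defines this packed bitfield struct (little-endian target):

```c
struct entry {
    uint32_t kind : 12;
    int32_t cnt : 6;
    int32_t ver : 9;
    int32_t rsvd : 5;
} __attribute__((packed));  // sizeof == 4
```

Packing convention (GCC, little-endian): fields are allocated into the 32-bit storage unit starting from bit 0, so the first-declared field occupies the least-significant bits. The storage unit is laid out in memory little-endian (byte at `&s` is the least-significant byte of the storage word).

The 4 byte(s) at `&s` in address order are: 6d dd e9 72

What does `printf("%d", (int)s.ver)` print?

[0]=0x6d [1]=0xdd [2]=0xe9 [3]=0x72 (little-endian) → word 0x72e9dd6d
kind [0+:12] = (word>>0) & 0xfff = 3437
cnt [12+:6] = (word>>12) & 0x3f = 29
ver [18+:9] = (word>>18) & 0x1ff = 186  ←
rsvd [27+:5] = (word>>27) & 0x1f = 14
ver signed 9b, MSB=0: value = 186

186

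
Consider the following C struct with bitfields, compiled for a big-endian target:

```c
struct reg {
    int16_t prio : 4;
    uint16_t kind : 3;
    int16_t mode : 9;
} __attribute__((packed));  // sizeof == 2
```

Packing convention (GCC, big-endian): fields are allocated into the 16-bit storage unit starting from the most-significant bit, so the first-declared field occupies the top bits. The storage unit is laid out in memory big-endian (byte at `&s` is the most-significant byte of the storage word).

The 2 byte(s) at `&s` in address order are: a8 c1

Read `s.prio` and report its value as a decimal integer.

-6

[0]=0xa8 [1]=0xc1 (big-endian) → word 0xa8c1
prio [12+:4] = (word>>12) & 0xf = 10  ←
kind [9+:3] = (word>>9) & 0x7 = 4
mode [0+:9] = (word>>0) & 0x1ff = 193
prio signed 4b, MSB=1: 10 - 16 = -6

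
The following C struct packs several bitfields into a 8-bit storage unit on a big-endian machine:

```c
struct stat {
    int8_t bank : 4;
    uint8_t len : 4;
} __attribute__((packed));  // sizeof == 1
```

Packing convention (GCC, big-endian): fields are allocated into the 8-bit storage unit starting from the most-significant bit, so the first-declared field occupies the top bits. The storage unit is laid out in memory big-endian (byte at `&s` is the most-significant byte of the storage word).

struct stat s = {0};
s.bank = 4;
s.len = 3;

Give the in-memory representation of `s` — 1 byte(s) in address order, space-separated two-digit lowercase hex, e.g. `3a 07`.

43

[4+:4] bank=4 & 0xf = 0x4; word=0x40
[0+:4] len=3 & 0xf = 0x3; word=0x43
word = 0x43 → big-endian bytes:
  [0]=0x43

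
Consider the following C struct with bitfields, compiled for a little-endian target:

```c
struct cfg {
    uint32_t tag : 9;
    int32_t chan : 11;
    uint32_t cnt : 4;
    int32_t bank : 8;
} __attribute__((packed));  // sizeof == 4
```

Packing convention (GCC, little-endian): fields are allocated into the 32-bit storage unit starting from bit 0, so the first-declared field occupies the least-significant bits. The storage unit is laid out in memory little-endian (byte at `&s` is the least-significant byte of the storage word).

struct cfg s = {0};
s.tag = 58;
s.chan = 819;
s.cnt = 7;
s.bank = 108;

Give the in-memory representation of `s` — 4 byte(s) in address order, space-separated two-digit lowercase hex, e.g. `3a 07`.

tag (9b) val=58 bits=0x3a at bit 0: 0x0000003a
chan (11b) val=819 bits=0x333 at bit 9: 0x0006663a
cnt (4b) val=7 bits=0x7 at bit 20: 0x0076663a
bank (8b) val=108 bits=0x6c at bit 24: 0x6c76663a
word = 0x6c76663a → little-endian bytes:
  [0]=0x3a  [1]=0x66  [2]=0x76  [3]=0x6c

3a 66 76 6c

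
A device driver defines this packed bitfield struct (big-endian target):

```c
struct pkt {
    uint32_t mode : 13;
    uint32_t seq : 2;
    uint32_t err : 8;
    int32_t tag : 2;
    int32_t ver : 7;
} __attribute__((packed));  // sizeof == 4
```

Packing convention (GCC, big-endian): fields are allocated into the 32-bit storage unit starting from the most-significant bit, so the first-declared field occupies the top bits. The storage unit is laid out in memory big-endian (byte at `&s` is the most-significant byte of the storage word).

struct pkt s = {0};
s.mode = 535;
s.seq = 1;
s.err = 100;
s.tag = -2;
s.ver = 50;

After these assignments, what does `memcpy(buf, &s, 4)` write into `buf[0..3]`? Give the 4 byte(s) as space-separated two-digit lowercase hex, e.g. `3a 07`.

10 ba c9 32

[19+:13] mode=535 & 0x1fff = 0x217; word=0x10b80000
[17+:2] seq=1 & 0x3 = 0x1; word=0x10ba0000
[9+:8] err=100 & 0xff = 0x64; word=0x10bac800
[7+:2] tag=-2 & 0x3 = 0x2; word=0x10bac900
[0+:7] ver=50 & 0x7f = 0x32; word=0x10bac932
word = 0x10bac932 → big-endian bytes:
  [0]=0x10  [1]=0xba  [2]=0xc9  [3]=0x32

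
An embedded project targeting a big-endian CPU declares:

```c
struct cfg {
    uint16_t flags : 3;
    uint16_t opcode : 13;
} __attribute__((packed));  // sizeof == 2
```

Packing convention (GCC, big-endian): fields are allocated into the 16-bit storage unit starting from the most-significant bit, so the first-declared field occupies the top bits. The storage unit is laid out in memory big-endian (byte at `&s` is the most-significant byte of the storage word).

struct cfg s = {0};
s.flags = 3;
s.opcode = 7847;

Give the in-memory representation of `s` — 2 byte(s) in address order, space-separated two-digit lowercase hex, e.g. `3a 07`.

flags:3 = 3 → 0x3 << 13 → word 0x6000
opcode:13 = 7847 → 0x1ea7 << 0 → word 0x7ea7
word = 0x7ea7 → big-endian bytes:
  [0]=0x7e  [1]=0xa7

7e a7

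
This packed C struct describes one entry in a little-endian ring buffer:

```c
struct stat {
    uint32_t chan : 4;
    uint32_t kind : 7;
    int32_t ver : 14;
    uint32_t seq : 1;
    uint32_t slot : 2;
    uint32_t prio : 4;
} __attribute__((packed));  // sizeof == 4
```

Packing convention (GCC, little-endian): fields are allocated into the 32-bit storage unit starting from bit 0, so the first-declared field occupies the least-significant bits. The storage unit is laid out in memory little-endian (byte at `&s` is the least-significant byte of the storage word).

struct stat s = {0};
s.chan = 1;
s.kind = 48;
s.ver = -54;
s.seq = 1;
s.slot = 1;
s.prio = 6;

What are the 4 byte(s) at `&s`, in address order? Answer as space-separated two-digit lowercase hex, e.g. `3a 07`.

01 53 fe 67

chan:4 = 1 → 0x1 << 0 → word 0x00000001
kind:7 = 48 → 0x30 << 4 → word 0x00000301
ver:14 = -54 → 0x3fca << 11 → word 0x01fe5301
seq:1 = 1 → 0x1 << 25 → word 0x03fe5301
slot:2 = 1 → 0x1 << 26 → word 0x07fe5301
prio:4 = 6 → 0x6 << 28 → word 0x67fe5301
word = 0x67fe5301 → little-endian bytes:
  [0]=0x01  [1]=0x53  [2]=0xfe  [3]=0x67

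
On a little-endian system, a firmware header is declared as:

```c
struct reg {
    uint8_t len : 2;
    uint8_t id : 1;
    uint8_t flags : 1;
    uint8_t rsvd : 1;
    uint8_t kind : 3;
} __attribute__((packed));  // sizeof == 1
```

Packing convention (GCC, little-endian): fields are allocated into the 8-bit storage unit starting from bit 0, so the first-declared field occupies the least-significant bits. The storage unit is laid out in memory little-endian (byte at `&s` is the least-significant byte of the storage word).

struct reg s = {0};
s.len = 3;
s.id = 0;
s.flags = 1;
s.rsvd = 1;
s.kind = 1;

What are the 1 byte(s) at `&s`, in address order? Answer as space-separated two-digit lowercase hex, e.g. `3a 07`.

3b

len:2 = 3 → 0x3 << 0 → word 0x03
id:1 = 0 → 0x0 << 2 → word 0x03
flags:1 = 1 → 0x1 << 3 → word 0x0b
rsvd:1 = 1 → 0x1 << 4 → word 0x1b
kind:3 = 1 → 0x1 << 5 → word 0x3b
word = 0x3b → little-endian bytes:
  [0]=0x3b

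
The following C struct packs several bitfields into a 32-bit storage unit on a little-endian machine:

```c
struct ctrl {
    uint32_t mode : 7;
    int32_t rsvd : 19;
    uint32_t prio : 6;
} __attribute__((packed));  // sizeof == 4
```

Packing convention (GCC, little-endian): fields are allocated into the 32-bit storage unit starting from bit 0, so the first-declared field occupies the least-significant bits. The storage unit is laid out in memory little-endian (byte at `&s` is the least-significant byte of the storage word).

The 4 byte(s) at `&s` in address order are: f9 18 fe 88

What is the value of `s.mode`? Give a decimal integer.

121

[0]=0xf9 [1]=0x18 [2]=0xfe [3]=0x88 (little-endian) → word 0x88fe18f9
mode:7 @ bit 0 → (0x88fe18f9>>0)&0x7f = 0x79  ←
rsvd:19 @ bit 7 → (0x88fe18f9>>7)&0x7ffff = 0x1fc31
prio:6 @ bit 26 → (0x88fe18f9>>26)&0x3f = 0x22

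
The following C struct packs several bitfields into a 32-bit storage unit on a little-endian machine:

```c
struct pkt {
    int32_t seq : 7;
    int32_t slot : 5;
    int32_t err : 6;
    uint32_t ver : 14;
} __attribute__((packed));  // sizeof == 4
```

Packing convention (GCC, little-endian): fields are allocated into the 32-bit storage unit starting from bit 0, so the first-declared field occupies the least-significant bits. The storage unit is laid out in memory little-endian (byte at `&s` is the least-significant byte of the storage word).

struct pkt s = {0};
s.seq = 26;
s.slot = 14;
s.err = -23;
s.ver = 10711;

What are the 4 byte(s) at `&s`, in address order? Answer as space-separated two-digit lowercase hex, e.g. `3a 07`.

seq:7 = 26 → 0x1a << 0 → word 0x0000001a
slot:5 = 14 → 0xe << 7 → word 0x0000071a
err:6 = -23 → 0x29 << 12 → word 0x0002971a
ver:14 = 10711 → 0x29d7 << 18 → word 0xa75e971a
word = 0xa75e971a → little-endian bytes:
  [0]=0x1a  [1]=0x97  [2]=0x5e  [3]=0xa7

1a 97 5e a7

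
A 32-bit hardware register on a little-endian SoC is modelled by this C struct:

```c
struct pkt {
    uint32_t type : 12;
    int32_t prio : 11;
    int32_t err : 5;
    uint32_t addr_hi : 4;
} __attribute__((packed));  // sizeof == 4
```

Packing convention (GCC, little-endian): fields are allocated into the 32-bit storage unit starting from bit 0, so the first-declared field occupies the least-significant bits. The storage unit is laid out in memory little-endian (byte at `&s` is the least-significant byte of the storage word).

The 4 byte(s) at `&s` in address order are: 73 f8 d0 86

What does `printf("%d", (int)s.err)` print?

[0]=0x73 [1]=0xf8 [2]=0xd0 [3]=0x86 (little-endian) → word 0x86d0f873
type [0+:12] = (word>>0) & 0xfff = 2163
prio [12+:11] = (word>>12) & 0x7ff = 1295
err [23+:5] = (word>>23) & 0x1f = 13  ←
addr_hi [28+:4] = (word>>28) & 0xf = 8
err signed 5b, MSB=0: value = 13

13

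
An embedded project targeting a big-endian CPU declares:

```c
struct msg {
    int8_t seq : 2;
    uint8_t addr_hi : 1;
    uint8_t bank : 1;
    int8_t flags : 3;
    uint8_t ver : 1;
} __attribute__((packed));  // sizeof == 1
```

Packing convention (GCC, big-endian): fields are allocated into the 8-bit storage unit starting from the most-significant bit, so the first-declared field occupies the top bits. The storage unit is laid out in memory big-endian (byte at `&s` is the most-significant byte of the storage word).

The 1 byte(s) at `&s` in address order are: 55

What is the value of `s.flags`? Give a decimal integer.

[0]=0x55 (big-endian) → word 0x55
seq [6+:2] = (word>>6) & 0x3 = 1
addr_hi [5+:1] = (word>>5) & 0x1 = 0
bank [4+:1] = (word>>4) & 0x1 = 1
flags [1+:3] = (word>>1) & 0x7 = 2  ←
ver [0+:1] = (word>>0) & 0x1 = 1
flags signed 3b, MSB=0: value = 2

2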